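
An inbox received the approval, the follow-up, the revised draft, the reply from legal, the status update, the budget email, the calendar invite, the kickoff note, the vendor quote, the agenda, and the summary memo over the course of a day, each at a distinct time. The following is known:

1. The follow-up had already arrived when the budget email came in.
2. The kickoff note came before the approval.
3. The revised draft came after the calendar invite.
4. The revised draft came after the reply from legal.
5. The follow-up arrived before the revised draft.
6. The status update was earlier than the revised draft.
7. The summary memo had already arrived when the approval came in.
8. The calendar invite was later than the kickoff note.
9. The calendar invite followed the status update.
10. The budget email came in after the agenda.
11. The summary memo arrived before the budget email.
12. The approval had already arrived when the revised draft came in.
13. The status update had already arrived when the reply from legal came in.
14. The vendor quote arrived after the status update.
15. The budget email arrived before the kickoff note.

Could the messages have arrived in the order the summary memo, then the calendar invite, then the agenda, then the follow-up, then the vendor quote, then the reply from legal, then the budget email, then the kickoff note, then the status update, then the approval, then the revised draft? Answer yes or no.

no

The constraints require the kickoff note before the calendar invite, but in the proposed sequence the calendar invite appears ahead of the kickoff note. That one violation is enough.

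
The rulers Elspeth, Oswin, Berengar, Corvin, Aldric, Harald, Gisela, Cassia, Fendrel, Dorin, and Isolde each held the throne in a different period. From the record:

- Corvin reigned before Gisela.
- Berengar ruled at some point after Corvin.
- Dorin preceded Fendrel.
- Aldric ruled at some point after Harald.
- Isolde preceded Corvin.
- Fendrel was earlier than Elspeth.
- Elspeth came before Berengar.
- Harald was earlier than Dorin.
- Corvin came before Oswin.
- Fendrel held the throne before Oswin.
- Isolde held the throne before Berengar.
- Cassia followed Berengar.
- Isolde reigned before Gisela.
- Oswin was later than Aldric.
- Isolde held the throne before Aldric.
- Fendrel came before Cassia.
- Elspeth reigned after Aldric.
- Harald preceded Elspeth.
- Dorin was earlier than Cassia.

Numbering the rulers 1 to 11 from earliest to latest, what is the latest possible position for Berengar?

10

Berengar must come before Cassia — 1 ruler forced after them.
Everything else can be placed before Berengar in some valid order, so Berengar can sit as late as position 11 − 1 = 10.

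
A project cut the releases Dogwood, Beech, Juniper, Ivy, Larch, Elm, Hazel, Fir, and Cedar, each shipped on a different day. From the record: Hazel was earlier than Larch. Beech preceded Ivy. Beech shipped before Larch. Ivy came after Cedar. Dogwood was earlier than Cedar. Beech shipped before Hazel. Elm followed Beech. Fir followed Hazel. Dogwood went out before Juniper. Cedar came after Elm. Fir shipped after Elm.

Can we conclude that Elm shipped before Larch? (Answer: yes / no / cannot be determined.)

cannot be determined

No chain of stated constraints runs from Elm to Larch, and none runs from Larch to Elm either.
So the relative order of Elm and Larch is not fixed by the given facts.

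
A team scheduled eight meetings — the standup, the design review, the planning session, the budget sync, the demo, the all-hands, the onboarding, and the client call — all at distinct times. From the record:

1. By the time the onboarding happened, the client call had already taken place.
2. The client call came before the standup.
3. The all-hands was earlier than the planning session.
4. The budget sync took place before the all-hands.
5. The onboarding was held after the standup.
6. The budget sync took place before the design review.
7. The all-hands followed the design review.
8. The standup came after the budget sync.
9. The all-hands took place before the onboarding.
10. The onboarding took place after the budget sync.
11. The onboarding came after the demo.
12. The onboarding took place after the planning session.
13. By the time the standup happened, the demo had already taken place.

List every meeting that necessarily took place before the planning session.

the all-hands, the budget sync, the design review

Directly stated before the planning session: the all-hands.
The budget sync reaches the planning session via the budget sync → the all-hands → the planning session.
The design review reaches the planning session via the design review → the all-hands → the planning session.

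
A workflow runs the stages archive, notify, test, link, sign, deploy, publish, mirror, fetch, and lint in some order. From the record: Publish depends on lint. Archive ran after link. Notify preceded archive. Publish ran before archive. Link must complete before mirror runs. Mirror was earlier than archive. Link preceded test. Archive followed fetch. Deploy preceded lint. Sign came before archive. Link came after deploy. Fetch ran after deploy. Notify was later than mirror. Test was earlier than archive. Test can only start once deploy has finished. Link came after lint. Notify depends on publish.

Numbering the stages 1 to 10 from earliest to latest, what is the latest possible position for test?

Test must come before archive — 1 stage forced after it.
Everything else can be placed before test in some valid order, so test can sit as late as position 10 − 1 = 9.

9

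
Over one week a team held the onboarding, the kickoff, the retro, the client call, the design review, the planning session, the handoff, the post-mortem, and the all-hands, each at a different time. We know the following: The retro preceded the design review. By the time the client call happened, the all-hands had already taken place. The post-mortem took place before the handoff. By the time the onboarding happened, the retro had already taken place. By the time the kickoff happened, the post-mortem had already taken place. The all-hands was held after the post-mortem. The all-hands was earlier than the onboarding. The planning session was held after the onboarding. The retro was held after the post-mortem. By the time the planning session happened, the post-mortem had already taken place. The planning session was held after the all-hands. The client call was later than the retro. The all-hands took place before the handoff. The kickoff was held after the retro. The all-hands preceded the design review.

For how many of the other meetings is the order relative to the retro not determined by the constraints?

Forced before the retro: the post-mortem; forced after the retro: the client call, the design review, the kickoff, the onboarding, and the planning session.
That leaves the all-hands and the handoff with no forced order relative to the retro — 2.

2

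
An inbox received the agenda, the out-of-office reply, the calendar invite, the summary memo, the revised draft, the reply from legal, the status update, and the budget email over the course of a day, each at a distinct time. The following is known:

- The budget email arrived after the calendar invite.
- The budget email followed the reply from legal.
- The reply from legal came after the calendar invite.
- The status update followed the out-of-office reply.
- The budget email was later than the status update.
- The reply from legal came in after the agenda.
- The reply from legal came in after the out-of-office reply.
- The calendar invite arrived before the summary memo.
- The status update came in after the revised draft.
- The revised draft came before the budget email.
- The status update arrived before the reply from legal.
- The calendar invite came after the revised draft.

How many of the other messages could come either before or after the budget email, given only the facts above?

Forced before the budget email: the agenda, the calendar invite, the out-of-office reply, the reply from legal, the revised draft, and the status update.
That leaves the summary memo with no forced order relative to the budget email — 1.

1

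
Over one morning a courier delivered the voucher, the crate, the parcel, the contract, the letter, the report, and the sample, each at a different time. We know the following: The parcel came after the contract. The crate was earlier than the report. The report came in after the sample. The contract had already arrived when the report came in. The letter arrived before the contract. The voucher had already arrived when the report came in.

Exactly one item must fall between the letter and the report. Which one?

Tracing the constraints gives the letter → the contract → the report, so the contract sits after the letter and before the report.
No other item is forced both after the letter and before the report.

the contract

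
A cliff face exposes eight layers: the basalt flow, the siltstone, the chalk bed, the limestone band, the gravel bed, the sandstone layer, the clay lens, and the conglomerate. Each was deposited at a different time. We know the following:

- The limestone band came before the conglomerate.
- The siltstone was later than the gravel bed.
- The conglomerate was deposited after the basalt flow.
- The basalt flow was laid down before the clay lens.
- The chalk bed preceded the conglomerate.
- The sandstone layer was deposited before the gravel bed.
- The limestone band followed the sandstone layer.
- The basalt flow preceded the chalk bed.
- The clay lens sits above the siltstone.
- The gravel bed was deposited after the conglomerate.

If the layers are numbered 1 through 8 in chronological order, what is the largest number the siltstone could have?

The siltstone must come before the clay lens — 1 layer forced after it.
Everything else can be placed before the siltstone in some valid order, so the siltstone can sit as late as position 8 − 1 = 7.

7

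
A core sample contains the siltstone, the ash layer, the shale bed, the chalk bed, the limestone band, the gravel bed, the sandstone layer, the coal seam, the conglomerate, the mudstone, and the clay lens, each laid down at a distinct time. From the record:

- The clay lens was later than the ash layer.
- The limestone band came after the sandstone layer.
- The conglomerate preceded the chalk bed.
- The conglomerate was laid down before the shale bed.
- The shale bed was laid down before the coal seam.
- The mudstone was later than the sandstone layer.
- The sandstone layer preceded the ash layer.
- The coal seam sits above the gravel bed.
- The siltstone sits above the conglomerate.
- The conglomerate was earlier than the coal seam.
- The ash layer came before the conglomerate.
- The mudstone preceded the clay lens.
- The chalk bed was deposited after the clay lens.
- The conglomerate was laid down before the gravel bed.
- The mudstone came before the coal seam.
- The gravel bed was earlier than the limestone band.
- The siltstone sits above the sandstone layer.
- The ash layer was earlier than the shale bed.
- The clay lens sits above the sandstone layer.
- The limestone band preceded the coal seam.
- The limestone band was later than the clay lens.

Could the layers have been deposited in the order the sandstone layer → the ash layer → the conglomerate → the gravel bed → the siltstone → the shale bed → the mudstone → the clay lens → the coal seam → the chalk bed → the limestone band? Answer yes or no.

no

The constraints require the limestone band before the coal seam, but in the proposed sequence the coal seam appears ahead of the limestone band. That one violation is enough.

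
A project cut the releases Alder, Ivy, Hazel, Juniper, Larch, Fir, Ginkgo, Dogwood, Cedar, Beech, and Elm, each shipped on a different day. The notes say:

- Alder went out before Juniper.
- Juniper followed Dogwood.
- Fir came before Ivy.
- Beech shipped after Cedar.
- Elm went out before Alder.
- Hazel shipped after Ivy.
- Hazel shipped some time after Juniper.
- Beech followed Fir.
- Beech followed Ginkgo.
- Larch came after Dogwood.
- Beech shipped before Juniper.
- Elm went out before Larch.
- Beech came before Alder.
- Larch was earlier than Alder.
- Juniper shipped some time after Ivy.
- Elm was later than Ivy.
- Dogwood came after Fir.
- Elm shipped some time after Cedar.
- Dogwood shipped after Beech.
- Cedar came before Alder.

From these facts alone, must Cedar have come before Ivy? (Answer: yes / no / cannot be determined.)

No chain of stated constraints runs from Cedar to Ivy, and none runs from Ivy to Cedar either.
So the relative order of Cedar and Ivy is not fixed by the given facts.

cannot be determined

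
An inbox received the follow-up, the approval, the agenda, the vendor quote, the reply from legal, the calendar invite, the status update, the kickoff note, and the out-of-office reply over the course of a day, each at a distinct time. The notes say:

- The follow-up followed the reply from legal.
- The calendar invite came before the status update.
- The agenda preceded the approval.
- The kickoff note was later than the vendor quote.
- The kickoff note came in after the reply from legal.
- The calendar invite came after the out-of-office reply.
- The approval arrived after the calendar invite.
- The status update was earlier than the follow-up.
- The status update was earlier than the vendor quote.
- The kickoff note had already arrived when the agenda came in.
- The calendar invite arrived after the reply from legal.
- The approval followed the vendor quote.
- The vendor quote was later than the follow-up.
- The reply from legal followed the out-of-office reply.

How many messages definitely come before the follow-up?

4

Directly stated before the follow-up: the reply from legal and the status update.
The calendar invite reaches the follow-up via the calendar invite → the status update → the follow-up.
The out-of-office reply reaches the follow-up via the out-of-office reply → the reply from legal → the follow-up.
No chain forces the agenda (or any of the others) ahead of the follow-up.
That's the calendar invite, the out-of-office reply, the reply from legal, and the status update — 4 in all.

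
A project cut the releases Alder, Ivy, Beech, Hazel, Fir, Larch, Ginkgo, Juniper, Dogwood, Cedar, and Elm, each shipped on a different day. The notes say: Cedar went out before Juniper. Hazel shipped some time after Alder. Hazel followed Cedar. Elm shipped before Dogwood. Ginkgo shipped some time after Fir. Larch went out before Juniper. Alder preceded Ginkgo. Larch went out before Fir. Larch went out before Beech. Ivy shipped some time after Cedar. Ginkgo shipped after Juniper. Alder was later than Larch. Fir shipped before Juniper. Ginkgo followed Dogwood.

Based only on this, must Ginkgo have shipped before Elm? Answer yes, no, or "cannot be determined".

Tracing the constraints gives Elm → Dogwood → Ginkgo, so Elm must come before Ginkgo.
That means Ginkgo cannot be before Elm.

no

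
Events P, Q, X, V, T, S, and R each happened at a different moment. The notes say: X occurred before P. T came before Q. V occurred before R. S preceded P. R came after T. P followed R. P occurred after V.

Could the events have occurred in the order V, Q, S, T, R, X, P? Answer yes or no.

no

The constraints require T before Q, but in the proposed sequence Q appears ahead of T. That one violation is enough.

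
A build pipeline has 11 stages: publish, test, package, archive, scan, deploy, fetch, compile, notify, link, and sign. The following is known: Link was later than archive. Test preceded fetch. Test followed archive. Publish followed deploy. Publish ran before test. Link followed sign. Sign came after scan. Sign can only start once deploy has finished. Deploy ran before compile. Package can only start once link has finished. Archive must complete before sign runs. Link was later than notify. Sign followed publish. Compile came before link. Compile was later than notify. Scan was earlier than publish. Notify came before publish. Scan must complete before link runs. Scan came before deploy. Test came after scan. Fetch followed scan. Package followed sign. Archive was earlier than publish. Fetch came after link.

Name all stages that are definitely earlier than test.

archive, deploy, notify, publish, scan

Directly stated before test: archive, publish, and scan.
Deploy reaches test via deploy → publish → test.
Notify reaches test via notify → publish → test.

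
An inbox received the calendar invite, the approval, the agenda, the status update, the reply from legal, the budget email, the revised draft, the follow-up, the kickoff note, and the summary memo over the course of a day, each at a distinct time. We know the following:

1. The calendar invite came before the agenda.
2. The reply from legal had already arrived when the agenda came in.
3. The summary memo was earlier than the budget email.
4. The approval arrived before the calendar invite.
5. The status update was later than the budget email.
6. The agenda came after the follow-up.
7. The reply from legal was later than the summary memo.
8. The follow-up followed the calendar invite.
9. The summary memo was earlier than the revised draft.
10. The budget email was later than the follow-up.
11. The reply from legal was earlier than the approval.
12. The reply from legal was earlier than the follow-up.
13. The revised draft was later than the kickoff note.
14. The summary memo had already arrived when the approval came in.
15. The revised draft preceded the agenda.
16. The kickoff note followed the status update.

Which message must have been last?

Every other message has a chain of constraints placing it before the agenda, so the agenda is last.

the agenda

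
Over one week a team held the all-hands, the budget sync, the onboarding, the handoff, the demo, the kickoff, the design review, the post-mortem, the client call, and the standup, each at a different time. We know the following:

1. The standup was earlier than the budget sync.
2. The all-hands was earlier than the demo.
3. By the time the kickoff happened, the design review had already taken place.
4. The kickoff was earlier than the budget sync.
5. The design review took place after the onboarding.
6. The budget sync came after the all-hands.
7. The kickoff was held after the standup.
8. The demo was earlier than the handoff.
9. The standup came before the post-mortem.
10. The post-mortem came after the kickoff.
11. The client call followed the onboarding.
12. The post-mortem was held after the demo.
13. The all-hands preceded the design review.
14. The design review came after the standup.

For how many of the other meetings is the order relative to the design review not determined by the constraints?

Forced before the design review: the all-hands, the onboarding, and the standup; forced after the design review: the budget sync, the kickoff, and the post-mortem.
That leaves the client call, the demo, and the handoff with no forced order relative to the design review — 3.

3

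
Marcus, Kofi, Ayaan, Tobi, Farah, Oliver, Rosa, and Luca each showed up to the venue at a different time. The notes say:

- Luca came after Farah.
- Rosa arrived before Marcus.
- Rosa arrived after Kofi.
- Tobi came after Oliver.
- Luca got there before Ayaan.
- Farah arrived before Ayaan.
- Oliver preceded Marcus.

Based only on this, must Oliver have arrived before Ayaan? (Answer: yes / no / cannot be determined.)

No chain of stated constraints runs from Oliver to Ayaan, and none runs from Ayaan to Oliver either.
So the relative order of Oliver and Ayaan is not fixed by the given facts.

cannot be determined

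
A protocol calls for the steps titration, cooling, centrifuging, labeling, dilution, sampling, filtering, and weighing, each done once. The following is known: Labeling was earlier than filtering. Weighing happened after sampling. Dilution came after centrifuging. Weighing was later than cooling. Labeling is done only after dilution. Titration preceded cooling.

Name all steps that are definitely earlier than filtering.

Directly stated before filtering: labeling.
Centrifuging reaches filtering via centrifuging → dilution → labeling → filtering.
Dilution reaches filtering via dilution → labeling → filtering.
No chain forces titration (or any of the others) ahead of filtering.

centrifuging, dilution, labeling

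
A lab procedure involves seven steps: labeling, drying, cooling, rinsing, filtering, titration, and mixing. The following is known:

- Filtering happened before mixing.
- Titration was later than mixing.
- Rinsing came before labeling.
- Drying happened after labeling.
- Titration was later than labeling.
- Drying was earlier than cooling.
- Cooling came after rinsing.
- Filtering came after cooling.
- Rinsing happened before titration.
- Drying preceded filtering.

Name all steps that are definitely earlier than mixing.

Directly stated before mixing: filtering.
Cooling reaches mixing via cooling → filtering → mixing.
Drying reaches mixing via drying → filtering → mixing.
Labeling reaches mixing via labeling → drying → filtering → mixing.
Likewise rinsing reaches mixing by chaining the stated constraints.
No chain forces titration ahead of mixing.

cooling, drying, filtering, labeling, rinsing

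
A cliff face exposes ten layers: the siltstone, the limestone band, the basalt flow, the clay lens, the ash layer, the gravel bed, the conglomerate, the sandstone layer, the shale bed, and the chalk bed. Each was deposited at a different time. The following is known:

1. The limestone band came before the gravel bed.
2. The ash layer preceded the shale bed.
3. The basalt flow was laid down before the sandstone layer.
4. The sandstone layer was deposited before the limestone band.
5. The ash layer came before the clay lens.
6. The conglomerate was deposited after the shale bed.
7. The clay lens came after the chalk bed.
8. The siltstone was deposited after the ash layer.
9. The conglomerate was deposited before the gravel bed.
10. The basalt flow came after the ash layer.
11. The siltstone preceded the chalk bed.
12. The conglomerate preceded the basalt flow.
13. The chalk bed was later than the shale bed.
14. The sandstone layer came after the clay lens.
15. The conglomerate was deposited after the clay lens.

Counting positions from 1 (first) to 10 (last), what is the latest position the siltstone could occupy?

3

The siltstone must come before the basalt flow, the chalk bed, the clay lens, the conglomerate, the gravel bed, the limestone band, and the sandstone layer — 7 layers forced after it.
Everything else can be placed before the siltstone in some valid order, so the siltstone can sit as late as position 10 − 7 = 3.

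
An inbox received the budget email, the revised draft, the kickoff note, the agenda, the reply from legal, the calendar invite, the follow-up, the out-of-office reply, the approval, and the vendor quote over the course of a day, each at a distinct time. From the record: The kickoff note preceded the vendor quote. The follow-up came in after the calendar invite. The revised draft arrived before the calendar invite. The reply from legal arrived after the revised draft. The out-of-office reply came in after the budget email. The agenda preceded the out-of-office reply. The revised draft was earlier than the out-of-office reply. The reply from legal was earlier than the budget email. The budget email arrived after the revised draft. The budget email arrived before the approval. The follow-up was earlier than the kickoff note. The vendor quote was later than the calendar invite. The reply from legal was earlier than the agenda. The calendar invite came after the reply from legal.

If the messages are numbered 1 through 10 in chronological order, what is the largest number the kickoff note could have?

9

The kickoff note must come before the vendor quote — 1 message forced after it.
Everything else can be placed before the kickoff note in some valid order, so the kickoff note can sit as late as position 10 − 1 = 9.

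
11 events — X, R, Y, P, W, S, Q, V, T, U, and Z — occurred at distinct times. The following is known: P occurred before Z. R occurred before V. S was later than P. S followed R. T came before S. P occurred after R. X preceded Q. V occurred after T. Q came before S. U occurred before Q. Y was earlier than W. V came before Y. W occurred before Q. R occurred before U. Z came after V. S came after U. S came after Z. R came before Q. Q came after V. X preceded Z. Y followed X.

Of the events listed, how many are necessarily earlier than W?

5

Directly stated before W: Y.
R reaches W via R → V → Y → W.
T reaches W via T → V → Y → W.
V reaches W via V → Y → W.
Likewise X reaches W by chaining the stated constraints.
No chain forces U (or any of the others) ahead of W.
That's R, T, V, X, and Y — 5 in all.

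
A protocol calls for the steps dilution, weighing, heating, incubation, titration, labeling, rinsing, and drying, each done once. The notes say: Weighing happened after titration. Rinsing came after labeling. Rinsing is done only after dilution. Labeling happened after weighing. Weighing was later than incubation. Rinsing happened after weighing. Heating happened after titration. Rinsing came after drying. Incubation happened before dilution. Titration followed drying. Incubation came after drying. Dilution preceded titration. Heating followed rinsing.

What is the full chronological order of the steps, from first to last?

The constraints fix every adjacent pair, so only one ordering works:
drying → incubation → dilution → titration → weighing → labeling → rinsing → heating.

drying, incubation, dilution, titration, weighing, labeling, rinsing, heating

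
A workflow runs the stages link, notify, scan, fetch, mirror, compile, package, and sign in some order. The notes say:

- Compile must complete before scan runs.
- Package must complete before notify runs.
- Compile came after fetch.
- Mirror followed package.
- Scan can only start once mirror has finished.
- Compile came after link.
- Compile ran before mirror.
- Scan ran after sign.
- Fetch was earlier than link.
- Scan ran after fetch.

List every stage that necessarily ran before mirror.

Directly stated before mirror: compile and package.
Fetch reaches mirror via fetch → compile → mirror.
Link reaches mirror via link → compile → mirror.
No chain forces notify (or any of the others) ahead of mirror.

compile, fetch, link, package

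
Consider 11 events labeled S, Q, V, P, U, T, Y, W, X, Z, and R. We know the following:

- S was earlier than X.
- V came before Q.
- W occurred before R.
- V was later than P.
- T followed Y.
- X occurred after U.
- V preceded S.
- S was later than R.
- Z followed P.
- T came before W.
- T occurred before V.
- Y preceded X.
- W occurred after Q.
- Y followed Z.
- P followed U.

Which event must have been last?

Every other event has a chain of constraints placing it before X, so X is last.

X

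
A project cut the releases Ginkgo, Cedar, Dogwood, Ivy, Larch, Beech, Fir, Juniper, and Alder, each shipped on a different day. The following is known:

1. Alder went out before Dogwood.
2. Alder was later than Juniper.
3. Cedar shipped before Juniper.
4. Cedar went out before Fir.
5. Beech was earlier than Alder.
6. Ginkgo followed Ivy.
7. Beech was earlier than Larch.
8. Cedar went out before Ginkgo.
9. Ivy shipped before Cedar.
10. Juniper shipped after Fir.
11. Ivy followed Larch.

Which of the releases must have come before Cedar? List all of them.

Beech, Ivy, Larch

Directly stated before Cedar: Ivy.
Beech reaches Cedar via Beech → Larch → Ivy → Cedar.
Larch reaches Cedar via Larch → Ivy → Cedar.
No chain forces Alder (or any of the others) ahead of Cedar.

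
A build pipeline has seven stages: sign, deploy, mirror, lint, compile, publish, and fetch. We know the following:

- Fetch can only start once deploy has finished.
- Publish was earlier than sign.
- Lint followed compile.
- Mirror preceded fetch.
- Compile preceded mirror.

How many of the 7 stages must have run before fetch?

Directly stated before fetch: deploy and mirror.
Compile reaches fetch via compile → mirror → fetch.
No chain forces publish (or any of the others) ahead of fetch.
That's compile, deploy, and mirror — 3 in all.

3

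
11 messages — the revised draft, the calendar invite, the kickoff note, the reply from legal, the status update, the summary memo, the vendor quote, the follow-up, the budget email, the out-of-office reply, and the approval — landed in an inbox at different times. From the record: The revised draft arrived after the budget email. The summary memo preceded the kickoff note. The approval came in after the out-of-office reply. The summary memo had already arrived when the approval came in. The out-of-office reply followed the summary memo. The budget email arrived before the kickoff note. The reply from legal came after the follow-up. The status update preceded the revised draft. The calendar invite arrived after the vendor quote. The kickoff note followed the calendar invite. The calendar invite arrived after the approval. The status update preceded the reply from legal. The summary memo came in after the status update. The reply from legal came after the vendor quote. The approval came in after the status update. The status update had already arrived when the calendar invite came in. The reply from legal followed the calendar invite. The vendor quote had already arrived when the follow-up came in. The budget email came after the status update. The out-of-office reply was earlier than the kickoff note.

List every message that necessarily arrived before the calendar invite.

Directly stated before the calendar invite: the approval, the status update, and the vendor quote.
The out-of-office reply reaches the calendar invite via the out-of-office reply → the approval → the calendar invite.
The summary memo reaches the calendar invite via the summary memo → the approval → the calendar invite.
No chain forces the revised draft (or any of the others) ahead of the calendar invite.

the approval, the out-of-office reply, the status update, the summary memo, the vendor quote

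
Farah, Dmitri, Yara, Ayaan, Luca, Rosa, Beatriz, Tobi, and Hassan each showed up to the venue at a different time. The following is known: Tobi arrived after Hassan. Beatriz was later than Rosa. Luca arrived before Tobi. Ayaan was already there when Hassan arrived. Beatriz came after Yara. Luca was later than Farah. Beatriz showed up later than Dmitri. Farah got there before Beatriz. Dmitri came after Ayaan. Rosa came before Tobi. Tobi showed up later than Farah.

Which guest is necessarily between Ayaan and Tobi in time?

Tracing the constraints gives Ayaan → Hassan → Tobi, so Hassan sits after Ayaan and before Tobi.
No other guest is forced both after Ayaan and before Tobi.

Hassan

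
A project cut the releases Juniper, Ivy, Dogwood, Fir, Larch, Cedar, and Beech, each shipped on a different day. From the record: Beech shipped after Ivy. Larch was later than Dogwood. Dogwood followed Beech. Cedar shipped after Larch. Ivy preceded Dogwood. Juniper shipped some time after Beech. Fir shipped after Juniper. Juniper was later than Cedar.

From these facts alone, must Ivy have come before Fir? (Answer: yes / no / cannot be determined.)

yes

Chain the constraints: Ivy → Beech → Juniper → Fir. Each link is directly stated, so Ivy comes before Fir.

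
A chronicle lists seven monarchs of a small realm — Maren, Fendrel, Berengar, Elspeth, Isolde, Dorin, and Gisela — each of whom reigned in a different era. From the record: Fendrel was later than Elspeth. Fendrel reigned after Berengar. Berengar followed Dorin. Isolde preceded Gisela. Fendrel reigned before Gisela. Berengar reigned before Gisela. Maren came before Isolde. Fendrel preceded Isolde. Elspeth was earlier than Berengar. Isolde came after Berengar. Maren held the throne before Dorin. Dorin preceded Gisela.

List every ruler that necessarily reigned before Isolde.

Berengar, Dorin, Elspeth, Fendrel, Maren

Directly stated before Isolde: Berengar, Fendrel, and Maren.
Dorin reaches Isolde via Dorin → Berengar → Isolde.
Elspeth reaches Isolde via Elspeth → Berengar → Isolde.
No chain forces Gisela ahead of Isolde.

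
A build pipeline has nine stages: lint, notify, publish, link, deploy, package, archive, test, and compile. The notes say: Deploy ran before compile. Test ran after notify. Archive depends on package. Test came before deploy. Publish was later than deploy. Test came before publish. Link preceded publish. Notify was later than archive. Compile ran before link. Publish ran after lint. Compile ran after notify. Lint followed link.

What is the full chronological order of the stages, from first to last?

The constraints fix every adjacent pair, so only one ordering works:
package → archive → notify → test → deploy → compile → link → lint → publish.

package, archive, notify, test, deploy, compile, link, lint, publish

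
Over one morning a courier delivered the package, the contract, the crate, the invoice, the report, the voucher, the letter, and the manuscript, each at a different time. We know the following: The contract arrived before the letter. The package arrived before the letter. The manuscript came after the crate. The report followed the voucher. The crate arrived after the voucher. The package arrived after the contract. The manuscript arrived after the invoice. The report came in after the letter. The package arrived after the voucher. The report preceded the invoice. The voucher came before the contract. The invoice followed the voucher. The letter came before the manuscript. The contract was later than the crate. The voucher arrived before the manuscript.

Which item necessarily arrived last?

the manuscript

Every other item has a chain of constraints placing it before the manuscript, so the manuscript is last.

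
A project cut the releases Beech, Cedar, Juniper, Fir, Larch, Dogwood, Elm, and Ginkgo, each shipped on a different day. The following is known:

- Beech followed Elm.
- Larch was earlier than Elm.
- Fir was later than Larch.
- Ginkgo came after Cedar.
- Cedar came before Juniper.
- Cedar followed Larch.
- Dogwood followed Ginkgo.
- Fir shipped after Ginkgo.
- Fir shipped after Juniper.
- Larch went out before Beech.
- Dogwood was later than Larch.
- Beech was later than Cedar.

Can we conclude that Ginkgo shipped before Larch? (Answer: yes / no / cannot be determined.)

no

Tracing the constraints gives Larch → Cedar → Ginkgo, so Larch must come before Ginkgo.
That means Ginkgo cannot be before Larch.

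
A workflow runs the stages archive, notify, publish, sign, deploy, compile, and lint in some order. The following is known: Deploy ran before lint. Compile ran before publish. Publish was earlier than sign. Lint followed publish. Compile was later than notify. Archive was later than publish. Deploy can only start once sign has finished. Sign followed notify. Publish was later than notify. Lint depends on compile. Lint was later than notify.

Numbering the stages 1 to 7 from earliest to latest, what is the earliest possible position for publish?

3

Compile and notify must both come before publish — 2 forced predecessors.
Nothing else is forced ahead of publish, so its earliest slot is position 2 + 1 = 3.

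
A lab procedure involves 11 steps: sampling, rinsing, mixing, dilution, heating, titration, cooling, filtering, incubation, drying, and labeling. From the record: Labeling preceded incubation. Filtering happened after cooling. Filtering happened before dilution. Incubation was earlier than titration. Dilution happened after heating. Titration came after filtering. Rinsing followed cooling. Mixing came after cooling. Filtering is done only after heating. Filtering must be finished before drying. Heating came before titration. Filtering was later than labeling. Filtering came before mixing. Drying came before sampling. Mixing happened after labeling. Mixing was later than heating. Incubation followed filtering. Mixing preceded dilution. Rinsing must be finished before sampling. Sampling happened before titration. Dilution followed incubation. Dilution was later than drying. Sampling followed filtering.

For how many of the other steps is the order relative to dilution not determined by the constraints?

3

Forced before dilution: cooling, drying, filtering, heating, incubation, labeling, and mixing.
That leaves rinsing, sampling, and titration with no forced order relative to dilution — 3.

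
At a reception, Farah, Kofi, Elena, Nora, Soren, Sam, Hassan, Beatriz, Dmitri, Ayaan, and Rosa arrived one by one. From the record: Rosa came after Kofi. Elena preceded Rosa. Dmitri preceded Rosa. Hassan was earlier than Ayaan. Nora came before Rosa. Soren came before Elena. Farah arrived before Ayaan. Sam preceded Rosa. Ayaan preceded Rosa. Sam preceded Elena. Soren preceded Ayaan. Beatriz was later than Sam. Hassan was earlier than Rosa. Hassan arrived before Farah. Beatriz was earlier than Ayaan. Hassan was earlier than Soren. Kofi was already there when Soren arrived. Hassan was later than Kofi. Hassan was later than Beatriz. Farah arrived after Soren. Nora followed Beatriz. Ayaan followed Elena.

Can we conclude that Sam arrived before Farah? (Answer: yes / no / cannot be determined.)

yes

Chain the constraints: Sam → Beatriz → Hassan → Farah. Each link is directly stated, so Sam comes before Farah.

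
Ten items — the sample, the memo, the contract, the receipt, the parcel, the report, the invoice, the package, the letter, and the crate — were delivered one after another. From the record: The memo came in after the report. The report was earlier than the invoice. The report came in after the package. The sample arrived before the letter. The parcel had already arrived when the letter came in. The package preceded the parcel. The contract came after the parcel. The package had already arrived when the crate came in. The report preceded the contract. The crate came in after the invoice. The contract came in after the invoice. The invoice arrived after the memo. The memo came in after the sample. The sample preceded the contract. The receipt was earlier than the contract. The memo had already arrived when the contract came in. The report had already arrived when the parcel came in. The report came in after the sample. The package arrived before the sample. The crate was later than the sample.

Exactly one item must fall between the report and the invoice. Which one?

the memo

Tracing the constraints gives the report → the memo → the invoice, so the memo sits after the report and before the invoice.
No other item is forced both after the report and before the invoice.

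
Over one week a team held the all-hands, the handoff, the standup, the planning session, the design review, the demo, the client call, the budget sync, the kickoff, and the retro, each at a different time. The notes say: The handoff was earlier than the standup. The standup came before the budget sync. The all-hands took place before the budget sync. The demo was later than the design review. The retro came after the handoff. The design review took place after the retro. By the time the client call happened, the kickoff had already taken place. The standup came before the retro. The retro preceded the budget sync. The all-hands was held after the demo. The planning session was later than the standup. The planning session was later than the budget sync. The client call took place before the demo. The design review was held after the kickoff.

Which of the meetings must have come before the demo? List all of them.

the client call, the design review, the handoff, the kickoff, the retro, the standup

Directly stated before the demo: the client call and the design review.
The handoff reaches the demo via the handoff → the retro → the design review → the demo.
The kickoff reaches the demo via the kickoff → the design review → the demo.
The retro reaches the demo via the retro → the design review → the demo.
Likewise the standup reaches the demo by chaining the stated constraints.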